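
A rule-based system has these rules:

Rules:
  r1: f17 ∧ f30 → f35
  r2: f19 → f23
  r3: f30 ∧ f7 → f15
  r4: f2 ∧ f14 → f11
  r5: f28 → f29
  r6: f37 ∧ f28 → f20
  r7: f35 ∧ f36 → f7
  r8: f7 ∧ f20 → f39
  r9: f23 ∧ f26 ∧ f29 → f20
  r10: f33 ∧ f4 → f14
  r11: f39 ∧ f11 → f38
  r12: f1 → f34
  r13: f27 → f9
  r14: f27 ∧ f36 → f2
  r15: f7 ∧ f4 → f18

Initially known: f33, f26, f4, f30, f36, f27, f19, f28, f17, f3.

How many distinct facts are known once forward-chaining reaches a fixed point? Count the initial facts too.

23

Round 1 fires r1, r2, r5, r10, r13, r14, giving f35, f23, f29, f14, f9, f2.
Round 2 fires r4, r7, r9, giving f11, f7, f20.
Round 3 fires r3, r8, r15, giving f15, f39, f18.
Round 4 fires r11, giving f38.
Closure: {f11, f14, f15, f17, f18, f19, f2, f20, f23, f26, f27, f28, f29, f3, f30, f33, f35, f36, f38, f39, f4, f7, f9} — 23 facts.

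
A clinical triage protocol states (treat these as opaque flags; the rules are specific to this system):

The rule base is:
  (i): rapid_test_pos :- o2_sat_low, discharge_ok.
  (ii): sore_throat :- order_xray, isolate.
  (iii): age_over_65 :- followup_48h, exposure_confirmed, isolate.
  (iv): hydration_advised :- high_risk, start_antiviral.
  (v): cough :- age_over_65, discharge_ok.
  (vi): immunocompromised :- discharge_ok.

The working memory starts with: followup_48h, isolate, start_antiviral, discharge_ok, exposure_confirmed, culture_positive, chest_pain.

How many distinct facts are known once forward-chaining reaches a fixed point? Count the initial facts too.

Round 1: (iii) [age_over_65 :- followup_48h, exposure_confirmed, isolate.]; (vi) [immunocompromised :- discharge_ok.]. Adds age_over_65, immunocompromised.
Round 2: (v) [cough :- age_over_65, discharge_ok.]. Adds cough.
Closure: {age_over_65, chest_pain, cough, culture_positive, discharge_ok, exposure_confirmed, followup_48h, immunocompromised, isolate, start_antiviral} — 10 facts.

10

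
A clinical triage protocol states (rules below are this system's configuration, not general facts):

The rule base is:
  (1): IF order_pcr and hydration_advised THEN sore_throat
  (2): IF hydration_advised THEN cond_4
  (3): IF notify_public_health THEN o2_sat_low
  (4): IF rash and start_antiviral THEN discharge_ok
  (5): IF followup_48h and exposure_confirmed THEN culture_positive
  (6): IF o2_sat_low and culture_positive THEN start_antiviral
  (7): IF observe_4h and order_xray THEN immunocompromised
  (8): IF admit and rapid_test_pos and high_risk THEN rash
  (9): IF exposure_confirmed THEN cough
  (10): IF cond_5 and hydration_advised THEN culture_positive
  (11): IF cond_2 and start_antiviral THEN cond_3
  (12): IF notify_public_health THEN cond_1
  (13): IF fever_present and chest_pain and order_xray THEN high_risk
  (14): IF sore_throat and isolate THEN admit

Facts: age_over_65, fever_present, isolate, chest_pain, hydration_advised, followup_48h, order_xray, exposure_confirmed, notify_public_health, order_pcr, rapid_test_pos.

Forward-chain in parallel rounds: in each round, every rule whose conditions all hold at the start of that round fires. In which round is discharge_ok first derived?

[1] (1) [IF order_pcr and hydration_advised THEN sore_throat]; (2) [IF hydration_advised THEN cond_4]; (3) [IF notify_public_health THEN o2_sat_low]; (5) [IF followup_48h and exposure_confirmed THEN culture_positive]; (9) [IF exposure_confirmed THEN cough]; (12) [IF notify_public_health THEN cond_1]; (13) [IF fever_present and chest_pain and order_xray THEN high_risk]. ⇒ new: sore_throat, cond_4, o2_sat_low, culture_positive, cough, cond_1, high_risk.
[2] (6) [IF o2_sat_low and culture_positive THEN start_antiviral]; (14) [IF sore_throat and isolate THEN admit]. ⇒ new: start_antiviral, admit.
[3] (8) [IF admit and rapid_test_pos and high_risk THEN rash]. ⇒ new: rash.
[4] (4) [IF rash and start_antiviral THEN discharge_ok]. ⇒ new: discharge_ok.
discharge_ok first appears in round 4.

4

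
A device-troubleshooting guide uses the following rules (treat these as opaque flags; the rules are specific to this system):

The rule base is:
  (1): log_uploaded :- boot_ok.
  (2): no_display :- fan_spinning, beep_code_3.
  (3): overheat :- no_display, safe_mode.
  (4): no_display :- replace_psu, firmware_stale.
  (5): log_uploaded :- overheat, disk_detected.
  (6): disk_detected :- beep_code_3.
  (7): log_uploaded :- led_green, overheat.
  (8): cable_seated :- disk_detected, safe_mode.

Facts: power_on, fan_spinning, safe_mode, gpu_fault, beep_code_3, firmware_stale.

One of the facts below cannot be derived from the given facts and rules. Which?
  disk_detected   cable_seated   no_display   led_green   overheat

led_green

Round 1: (2) [no_display :- fan_spinning, beep_code_3.]; (6) [disk_detected :- beep_code_3.]. Adds no_display, disk_detected.
Round 2: (3) [overheat :- no_display, safe_mode.]; (8) [cable_seated :- disk_detected, safe_mode.]. Adds overheat, cable_seated.
Round 3: (5) [log_uploaded :- overheat, disk_detected.]. Adds log_uploaded.
Derived: overheat (round 2), disk_detected (round 1), no_display (round 1), cable_seated (round 2). led_green never appears in any round.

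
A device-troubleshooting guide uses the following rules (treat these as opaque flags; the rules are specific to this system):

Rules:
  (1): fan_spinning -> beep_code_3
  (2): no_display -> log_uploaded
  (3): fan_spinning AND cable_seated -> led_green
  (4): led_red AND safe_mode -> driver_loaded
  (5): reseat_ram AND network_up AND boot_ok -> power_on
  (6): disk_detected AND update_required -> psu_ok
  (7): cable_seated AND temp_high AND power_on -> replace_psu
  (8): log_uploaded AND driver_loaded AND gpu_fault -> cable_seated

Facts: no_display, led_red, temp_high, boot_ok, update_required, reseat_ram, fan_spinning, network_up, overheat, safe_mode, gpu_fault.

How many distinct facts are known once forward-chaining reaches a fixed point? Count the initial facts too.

18

[1] (1) [fan_spinning -> beep_code_3]; (2) [no_display -> log_uploaded]; (4) [led_red AND safe_mode -> driver_loaded]; (5) [reseat_ram AND network_up AND boot_ok -> power_on]. ⇒ new: beep_code_3, log_uploaded, driver_loaded, power_on.
[2] (8) [log_uploaded AND driver_loaded AND gpu_fault -> cable_seated]. ⇒ new: cable_seated.
[3] (3) [fan_spinning AND cable_seated -> led_green]; (7) [cable_seated AND temp_high AND power_on -> replace_psu]. ⇒ new: led_green, replace_psu.
Closure: {beep_code_3, boot_ok, cable_seated, driver_loaded, fan_spinning, gpu_fault, led_green, led_red, log_uploaded, network_up, no_display, overheat, power_on, replace_psu, reseat_ram, safe_mode, temp_high, update_required} — 18 facts.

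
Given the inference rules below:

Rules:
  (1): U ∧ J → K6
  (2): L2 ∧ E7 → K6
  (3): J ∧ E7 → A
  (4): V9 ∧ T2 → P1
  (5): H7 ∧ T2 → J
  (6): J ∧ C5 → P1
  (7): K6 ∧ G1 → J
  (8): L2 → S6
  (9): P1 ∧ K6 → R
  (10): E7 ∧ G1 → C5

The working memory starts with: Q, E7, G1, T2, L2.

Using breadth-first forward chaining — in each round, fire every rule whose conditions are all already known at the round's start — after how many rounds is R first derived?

Round 1 fires (2), (8), (10), giving K6, S6, C5.
Round 2 fires (7), giving J.
Round 3 fires (3), (6), giving A, P1.
Round 4 fires (9), giving R.
R first appears in round 4.

4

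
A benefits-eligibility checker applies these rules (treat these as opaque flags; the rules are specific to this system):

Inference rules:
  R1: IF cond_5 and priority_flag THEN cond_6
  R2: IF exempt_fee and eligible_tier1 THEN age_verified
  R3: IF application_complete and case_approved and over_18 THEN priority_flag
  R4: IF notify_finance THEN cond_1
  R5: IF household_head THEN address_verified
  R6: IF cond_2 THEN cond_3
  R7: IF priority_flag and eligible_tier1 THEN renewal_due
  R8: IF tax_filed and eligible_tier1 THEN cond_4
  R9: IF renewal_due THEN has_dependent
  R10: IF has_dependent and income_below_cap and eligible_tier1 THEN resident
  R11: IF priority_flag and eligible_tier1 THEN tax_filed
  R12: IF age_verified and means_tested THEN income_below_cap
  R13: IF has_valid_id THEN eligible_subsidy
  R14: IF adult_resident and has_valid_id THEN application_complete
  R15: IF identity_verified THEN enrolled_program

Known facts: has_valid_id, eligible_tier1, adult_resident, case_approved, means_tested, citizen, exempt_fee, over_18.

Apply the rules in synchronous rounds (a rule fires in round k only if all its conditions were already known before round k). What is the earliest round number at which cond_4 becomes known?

Round 1 fires R2, R13, R14, giving age_verified, eligible_subsidy, application_complete.
Round 2 fires R3, R12, giving priority_flag, income_below_cap.
Round 3 fires R7, R11, giving renewal_due, tax_filed.
Round 4 fires R8, R9, giving cond_4, has_dependent.
cond_4 first appears in round 4.

4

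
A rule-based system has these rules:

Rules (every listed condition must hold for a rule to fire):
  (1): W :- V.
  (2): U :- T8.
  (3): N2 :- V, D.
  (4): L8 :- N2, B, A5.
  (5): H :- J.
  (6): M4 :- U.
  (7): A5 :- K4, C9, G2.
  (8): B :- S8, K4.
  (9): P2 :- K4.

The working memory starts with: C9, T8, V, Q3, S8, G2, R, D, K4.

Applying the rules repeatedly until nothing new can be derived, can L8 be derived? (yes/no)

yes

Round 1: (1) [W :- V.]; (2) [U :- T8.]; (3) [N2 :- V, D.]; (7) [A5 :- K4, C9, G2.]; (8) [B :- S8, K4.]; (9) [P2 :- K4.]. New: W, U, N2, A5, B, P2.
Round 2: (4) [L8 :- N2, B, A5.]; (6) [M4 :- U.]. New: L8, M4.
L8 appears in round 2, so it is derivable.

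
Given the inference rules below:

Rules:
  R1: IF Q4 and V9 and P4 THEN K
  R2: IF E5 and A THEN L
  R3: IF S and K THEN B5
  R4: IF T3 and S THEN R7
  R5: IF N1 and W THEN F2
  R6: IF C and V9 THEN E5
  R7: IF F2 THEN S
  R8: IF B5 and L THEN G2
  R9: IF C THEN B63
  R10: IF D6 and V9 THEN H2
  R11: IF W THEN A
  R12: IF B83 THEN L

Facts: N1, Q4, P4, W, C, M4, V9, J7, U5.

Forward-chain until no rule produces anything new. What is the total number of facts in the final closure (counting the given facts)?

18

Round 1: R1 [IF Q4 and V9 and P4 THEN K]; R5 [IF N1 and W THEN F2]; R6 [IF C and V9 THEN E5]; R9 [IF C THEN B63]; R11 [IF W THEN A]. New: K, F2, E5, B63, A.
Round 2: R2 [IF E5 and A THEN L]; R7 [IF F2 THEN S]. New: L, S.
Round 3: R3 [IF S and K THEN B5]. New: B5.
Round 4: R8 [IF B5 and L THEN G2]. New: G2.
Closure: {A, B5, B63, C, E5, F2, G2, J7, K, L, M4, N1, P4, Q4, S, U5, V9, W} — 18 facts.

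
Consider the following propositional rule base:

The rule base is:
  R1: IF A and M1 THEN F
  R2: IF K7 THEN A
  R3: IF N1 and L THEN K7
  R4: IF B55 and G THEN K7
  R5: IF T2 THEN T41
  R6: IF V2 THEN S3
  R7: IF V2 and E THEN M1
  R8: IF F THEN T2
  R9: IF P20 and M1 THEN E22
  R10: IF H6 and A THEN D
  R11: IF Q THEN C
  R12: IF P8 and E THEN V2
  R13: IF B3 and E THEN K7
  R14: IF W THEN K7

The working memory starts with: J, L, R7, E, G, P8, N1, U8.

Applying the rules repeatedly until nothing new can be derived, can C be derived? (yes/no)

Round 1 — R3, R12, derive K7, V2.
Round 2 — R2, R6, R7, derive A, S3, M1.
Round 3 — R1, derive F.
Round 4 — R8, derive T2.
Round 5 — R5, derive T41.
Fixed point reached. C is concluded only by R11; R11 needs Q (never derived).

no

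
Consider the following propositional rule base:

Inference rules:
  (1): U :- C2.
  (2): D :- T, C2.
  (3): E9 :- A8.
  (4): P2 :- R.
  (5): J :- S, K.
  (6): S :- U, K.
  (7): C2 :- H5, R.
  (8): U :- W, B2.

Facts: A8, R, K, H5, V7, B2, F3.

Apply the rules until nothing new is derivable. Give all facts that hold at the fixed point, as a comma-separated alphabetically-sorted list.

Round 1 — (3), (4), (7), derive E9, P2, C2.
Round 2 — (1), derive U.
Round 3 — (6), derive S.
Round 4 — (5), derive J.

A8, B2, C2, E9, F3, H5, J, K, P2, R, S, U, V7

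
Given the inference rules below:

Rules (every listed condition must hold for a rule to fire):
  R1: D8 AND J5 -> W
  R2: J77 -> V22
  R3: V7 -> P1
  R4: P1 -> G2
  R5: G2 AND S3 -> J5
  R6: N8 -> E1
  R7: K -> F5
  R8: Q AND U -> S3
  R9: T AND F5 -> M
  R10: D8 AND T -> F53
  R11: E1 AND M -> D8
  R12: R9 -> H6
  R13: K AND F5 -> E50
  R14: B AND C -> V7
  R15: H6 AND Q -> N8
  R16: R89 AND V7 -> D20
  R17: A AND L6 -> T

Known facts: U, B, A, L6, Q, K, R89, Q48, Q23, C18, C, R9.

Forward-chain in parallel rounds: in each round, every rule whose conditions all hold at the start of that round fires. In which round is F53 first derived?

5

Round 1 — R7, R8, R12, R14, R17, derive F5, S3, H6, V7, T.
Round 2 — R3, R9, R13, R15, R16, derive P1, M, E50, N8, D20.
Round 3 — R4, R6, derive G2, E1.
Round 4 — R5, R11, derive J5, D8.
Round 5 — R1, R10, derive W, F53.
F53 first appears in round 5.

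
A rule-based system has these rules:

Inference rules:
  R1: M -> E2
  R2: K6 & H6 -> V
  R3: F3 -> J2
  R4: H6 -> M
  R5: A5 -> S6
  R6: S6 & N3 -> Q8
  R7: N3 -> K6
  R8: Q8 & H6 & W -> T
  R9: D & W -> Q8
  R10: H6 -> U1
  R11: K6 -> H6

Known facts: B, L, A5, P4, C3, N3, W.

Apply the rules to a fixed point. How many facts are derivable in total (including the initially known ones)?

16

Round 1: R5 [A5 -> S6]; R7 [N3 -> K6]. Adds S6, K6.
Round 2: R6 [S6 & N3 -> Q8]; R11 [K6 -> H6]. Adds Q8, H6.
Round 3: R2 [K6 & H6 -> V]; R4 [H6 -> M]; R8 [Q8 & H6 & W -> T]; R10 [H6 -> U1]. Adds V, M, T, U1.
Round 4: R1 [M -> E2]. Adds E2.
Closure: {A5, B, C3, E2, H6, K6, L, M, N3, P4, Q8, S6, T, U1, V, W} — 16 facts.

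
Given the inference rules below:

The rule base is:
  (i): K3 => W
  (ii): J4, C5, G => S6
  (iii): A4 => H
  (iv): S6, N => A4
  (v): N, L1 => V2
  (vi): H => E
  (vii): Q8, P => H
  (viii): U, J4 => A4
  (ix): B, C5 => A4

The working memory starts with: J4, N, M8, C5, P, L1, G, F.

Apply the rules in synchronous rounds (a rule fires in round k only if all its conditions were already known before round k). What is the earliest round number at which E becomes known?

4

Round 1 fires (ii), (v), giving S6, V2.
Round 2 fires (iv), giving A4.
Round 3 fires (iii), giving H.
Round 4 fires (vi), giving E.
E first appears in round 4.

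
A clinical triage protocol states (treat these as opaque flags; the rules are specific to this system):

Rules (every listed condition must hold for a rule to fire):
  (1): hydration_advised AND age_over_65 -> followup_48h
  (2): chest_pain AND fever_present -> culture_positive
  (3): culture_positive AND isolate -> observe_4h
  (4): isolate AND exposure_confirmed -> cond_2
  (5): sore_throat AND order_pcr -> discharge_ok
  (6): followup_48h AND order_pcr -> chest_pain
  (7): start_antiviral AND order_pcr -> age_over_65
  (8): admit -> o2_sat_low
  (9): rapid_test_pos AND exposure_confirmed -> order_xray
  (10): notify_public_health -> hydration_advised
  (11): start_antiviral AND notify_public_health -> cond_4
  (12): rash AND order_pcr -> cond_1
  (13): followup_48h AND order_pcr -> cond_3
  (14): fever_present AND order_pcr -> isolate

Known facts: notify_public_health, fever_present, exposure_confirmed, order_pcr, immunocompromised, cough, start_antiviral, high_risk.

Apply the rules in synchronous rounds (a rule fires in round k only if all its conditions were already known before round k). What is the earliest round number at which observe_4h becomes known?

5

Round 1 fires (7), (10), (11), (14), giving age_over_65, hydration_advised, cond_4, isolate.
Round 2 fires (1), (4), giving followup_48h, cond_2.
Round 3 fires (6), (13), giving chest_pain, cond_3.
Round 4 fires (2), giving culture_positive.
Round 5 fires (3), giving observe_4h.
observe_4h first appears in round 5.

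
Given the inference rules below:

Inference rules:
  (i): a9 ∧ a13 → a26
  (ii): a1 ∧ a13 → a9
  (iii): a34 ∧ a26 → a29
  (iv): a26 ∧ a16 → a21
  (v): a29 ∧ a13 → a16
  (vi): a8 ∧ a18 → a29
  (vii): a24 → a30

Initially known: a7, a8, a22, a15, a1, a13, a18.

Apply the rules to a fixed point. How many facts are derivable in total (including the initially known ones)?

Round 1 — (ii), (vi), derive a9, a29.
Round 2 — (i), (v), derive a26, a16.
Round 3 — (iv), derive a21.
Closure: {a1, a13, a15, a16, a18, a21, a22, a26, a29, a7, a8, a9} — 12 facts.

12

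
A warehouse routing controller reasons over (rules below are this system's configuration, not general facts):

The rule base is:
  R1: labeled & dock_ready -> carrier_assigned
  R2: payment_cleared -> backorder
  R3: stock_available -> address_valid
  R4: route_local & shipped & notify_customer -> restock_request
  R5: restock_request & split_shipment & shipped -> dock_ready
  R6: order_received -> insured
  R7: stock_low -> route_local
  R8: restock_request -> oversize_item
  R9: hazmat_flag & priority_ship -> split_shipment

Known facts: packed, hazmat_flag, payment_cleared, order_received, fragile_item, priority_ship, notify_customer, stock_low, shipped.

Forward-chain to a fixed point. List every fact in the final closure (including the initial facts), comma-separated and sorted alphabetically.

backorder, dock_ready, fragile_item, hazmat_flag, insured, notify_customer, order_received, oversize_item, packed, payment_cleared, priority_ship, restock_request, route_local, shipped, split_shipment, stock_low

Round 1: R2 [payment_cleared -> backorder]; R6 [order_received -> insured]; R7 [stock_low -> route_local]; R9 [hazmat_flag & priority_ship -> split_shipment]. New: backorder, insured, route_local, split_shipment.
Round 2: R4 [route_local & shipped & notify_customer -> restock_request]. New: restock_request.
Round 3: R5 [restock_request & split_shipment & shipped -> dock_ready]; R8 [restock_request -> oversize_item]. New: dock_ready, oversize_item.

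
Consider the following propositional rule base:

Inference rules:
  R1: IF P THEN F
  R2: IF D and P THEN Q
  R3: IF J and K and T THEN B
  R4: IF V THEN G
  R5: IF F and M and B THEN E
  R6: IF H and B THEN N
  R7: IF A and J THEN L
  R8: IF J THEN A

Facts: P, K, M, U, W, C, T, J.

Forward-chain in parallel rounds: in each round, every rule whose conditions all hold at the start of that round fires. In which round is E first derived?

2

Round 1: R1 [IF P THEN F]; R3 [IF J and K and T THEN B]; R8 [IF J THEN A]. New: F, B, A.
Round 2: R5 [IF F and M and B THEN E]; R7 [IF A and J THEN L]. New: E, L.
E first appears in round 2.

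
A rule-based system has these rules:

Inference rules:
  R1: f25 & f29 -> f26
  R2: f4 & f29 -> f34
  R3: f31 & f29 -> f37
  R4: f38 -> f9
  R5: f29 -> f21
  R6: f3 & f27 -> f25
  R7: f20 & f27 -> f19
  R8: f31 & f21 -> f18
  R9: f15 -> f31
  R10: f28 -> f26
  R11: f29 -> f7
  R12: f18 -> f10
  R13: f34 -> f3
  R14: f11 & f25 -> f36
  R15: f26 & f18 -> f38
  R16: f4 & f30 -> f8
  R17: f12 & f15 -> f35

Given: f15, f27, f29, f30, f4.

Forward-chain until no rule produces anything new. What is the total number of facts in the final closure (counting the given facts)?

Round 1: R2 [f4 & f29 -> f34]; R5 [f29 -> f21]; R9 [f15 -> f31]; R11 [f29 -> f7]; R16 [f4 & f30 -> f8]. Adds f34, f21, f31, f7, f8.
Round 2: R3 [f31 & f29 -> f37]; R8 [f31 & f21 -> f18]; R13 [f34 -> f3]. Adds f37, f18, f3.
Round 3: R6 [f3 & f27 -> f25]; R12 [f18 -> f10]. Adds f25, f10.
Round 4: R1 [f25 & f29 -> f26]. Adds f26.
Round 5: R15 [f26 & f18 -> f38]. Adds f38.
Round 6: R4 [f38 -> f9]. Adds f9.
Closure: {f10, f15, f18, f21, f25, f26, f27, f29, f3, f30, f31, f34, f37, f38, f4, f7, f8, f9} — 18 facts.

18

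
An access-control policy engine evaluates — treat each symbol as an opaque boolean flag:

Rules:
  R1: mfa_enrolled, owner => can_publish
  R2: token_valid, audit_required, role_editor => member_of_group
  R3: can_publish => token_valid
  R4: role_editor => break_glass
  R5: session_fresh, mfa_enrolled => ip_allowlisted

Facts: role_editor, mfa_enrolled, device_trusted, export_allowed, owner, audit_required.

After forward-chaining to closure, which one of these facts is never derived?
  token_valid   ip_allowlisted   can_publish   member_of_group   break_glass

Round 1 — R1, R4, derive can_publish, break_glass.
Round 2 — R3, derive token_valid.
Round 3 — R2, derive member_of_group.
Derived: token_valid (round 2), break_glass (round 1), member_of_group (round 3), can_publish (round 1). ip_allowlisted never appears in any round.

ip_allowlisted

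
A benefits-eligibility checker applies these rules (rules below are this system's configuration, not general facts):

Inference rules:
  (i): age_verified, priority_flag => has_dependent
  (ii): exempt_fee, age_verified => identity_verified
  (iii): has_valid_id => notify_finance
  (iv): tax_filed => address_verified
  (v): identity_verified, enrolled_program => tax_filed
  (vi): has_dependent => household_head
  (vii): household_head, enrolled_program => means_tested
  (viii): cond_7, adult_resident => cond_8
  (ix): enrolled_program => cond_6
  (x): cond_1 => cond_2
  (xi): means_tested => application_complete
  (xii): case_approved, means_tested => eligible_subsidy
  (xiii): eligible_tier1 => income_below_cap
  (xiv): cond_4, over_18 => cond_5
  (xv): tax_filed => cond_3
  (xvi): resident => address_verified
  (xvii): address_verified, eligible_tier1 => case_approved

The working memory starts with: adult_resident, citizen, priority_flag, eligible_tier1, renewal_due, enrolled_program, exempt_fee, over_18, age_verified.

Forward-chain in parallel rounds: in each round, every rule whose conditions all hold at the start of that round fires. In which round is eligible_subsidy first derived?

5

Round 1 fires (i), (ii), (ix), (xiii), giving has_dependent, identity_verified, cond_6, income_below_cap.
Round 2 fires (v), (vi), giving tax_filed, household_head.
Round 3 fires (iv), (vii), (xv), giving address_verified, means_tested, cond_3.
Round 4 fires (xi), (xvii), giving application_complete, case_approved.
Round 5 fires (xii), giving eligible_subsidy.
eligible_subsidy first appears in round 5.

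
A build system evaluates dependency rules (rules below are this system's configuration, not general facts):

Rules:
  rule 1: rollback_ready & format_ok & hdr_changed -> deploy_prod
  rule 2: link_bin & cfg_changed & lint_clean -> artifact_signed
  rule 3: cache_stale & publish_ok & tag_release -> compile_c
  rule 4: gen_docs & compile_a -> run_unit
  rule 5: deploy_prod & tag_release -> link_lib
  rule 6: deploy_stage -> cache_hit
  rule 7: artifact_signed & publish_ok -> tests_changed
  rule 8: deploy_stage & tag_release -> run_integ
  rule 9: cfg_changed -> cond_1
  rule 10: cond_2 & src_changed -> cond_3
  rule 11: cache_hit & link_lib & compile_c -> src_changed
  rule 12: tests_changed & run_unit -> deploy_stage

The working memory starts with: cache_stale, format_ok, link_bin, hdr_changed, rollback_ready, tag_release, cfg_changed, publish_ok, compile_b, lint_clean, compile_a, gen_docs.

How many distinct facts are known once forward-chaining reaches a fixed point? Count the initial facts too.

Round 1: rule 1 [rollback_ready & format_ok & hdr_changed -> deploy_prod]; rule 2 [link_bin & cfg_changed & lint_clean -> artifact_signed]; rule 3 [cache_stale & publish_ok & tag_release -> compile_c]; rule 4 [gen_docs & compile_a -> run_unit]; rule 9 [cfg_changed -> cond_1]. New: deploy_prod, artifact_signed, compile_c, run_unit, cond_1.
Round 2: rule 5 [deploy_prod & tag_release -> link_lib]; rule 7 [artifact_signed & publish_ok -> tests_changed]. New: link_lib, tests_changed.
Round 3: rule 12 [tests_changed & run_unit -> deploy_stage]. New: deploy_stage.
Round 4: rule 6 [deploy_stage -> cache_hit]; rule 8 [deploy_stage & tag_release -> run_integ]. New: cache_hit, run_integ.
Round 5: rule 11 [cache_hit & link_lib & compile_c -> src_changed]. New: src_changed.
Closure: {artifact_signed, cache_hit, cache_stale, cfg_changed, compile_a, compile_b, compile_c, cond_1, deploy_prod, deploy_stage, format_ok, gen_docs, hdr_changed, link_bin, link_lib, lint_clean, publish_ok, rollback_ready, run_integ, run_unit, src_changed, tag_release, tests_changed} — 23 facts.

23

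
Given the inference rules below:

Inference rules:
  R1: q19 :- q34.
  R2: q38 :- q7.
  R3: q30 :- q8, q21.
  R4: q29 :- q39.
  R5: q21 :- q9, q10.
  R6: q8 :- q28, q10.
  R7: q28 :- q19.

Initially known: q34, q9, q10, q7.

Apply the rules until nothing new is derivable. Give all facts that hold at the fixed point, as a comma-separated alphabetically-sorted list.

Round 1 — R1, R2, R5, derive q19, q38, q21.
Round 2 — R7, derive q28.
Round 3 — R6, derive q8.
Round 4 — R3, derive q30.

q10, q19, q21, q28, q30, q34, q38, q7, q8, q9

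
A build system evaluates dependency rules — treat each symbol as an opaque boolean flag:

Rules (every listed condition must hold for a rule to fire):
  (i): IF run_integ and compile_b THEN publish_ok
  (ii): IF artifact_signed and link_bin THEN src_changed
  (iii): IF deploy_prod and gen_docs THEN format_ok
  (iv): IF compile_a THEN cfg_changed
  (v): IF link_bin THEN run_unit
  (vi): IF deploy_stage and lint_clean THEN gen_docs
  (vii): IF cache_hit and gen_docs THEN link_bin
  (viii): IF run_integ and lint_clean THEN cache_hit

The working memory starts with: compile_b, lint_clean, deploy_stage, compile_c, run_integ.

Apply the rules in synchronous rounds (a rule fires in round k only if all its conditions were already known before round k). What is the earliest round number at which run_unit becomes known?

Round 1: (i) [IF run_integ and compile_b THEN publish_ok]; (vi) [IF deploy_stage and lint_clean THEN gen_docs]; (viii) [IF run_integ and lint_clean THEN cache_hit]. Adds publish_ok, gen_docs, cache_hit.
Round 2: (vii) [IF cache_hit and gen_docs THEN link_bin]. Adds link_bin.
Round 3: (v) [IF link_bin THEN run_unit]. Adds run_unit.
run_unit first appears in round 3.

3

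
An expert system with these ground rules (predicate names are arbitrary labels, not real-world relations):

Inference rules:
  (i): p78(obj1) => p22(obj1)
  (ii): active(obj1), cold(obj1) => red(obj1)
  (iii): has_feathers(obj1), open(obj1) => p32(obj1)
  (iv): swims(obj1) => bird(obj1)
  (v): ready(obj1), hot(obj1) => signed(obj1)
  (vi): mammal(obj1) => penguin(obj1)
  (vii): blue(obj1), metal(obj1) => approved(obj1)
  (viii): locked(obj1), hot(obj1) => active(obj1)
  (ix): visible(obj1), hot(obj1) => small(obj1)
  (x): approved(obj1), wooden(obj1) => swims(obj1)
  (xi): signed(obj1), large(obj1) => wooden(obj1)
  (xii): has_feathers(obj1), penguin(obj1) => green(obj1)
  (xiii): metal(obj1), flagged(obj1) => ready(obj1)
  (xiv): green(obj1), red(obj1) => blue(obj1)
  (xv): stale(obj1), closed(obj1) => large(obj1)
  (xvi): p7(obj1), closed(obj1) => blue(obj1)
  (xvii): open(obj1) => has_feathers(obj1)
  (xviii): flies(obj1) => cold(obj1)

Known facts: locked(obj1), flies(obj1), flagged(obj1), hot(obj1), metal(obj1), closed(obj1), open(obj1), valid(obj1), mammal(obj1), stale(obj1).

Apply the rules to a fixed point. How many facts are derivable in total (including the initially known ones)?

Round 1: (vi) [mammal(obj1) => penguin(obj1)]; (viii) [locked(obj1), hot(obj1) => active(obj1)]; (xiii) [metal(obj1), flagged(obj1) => ready(obj1)]; (xv) [stale(obj1), closed(obj1) => large(obj1)]; (xvii) [open(obj1) => has_feathers(obj1)]; (xviii) [flies(obj1) => cold(obj1)]. Adds penguin(obj1), active(obj1), ready(obj1), large(obj1), has_feathers(obj1), cold(obj1).
Round 2: (ii) [active(obj1), cold(obj1) => red(obj1)]; (iii) [has_feathers(obj1), open(obj1) => p32(obj1)]; (v) [ready(obj1), hot(obj1) => signed(obj1)]; (xii) [has_feathers(obj1), penguin(obj1) => green(obj1)]. Adds red(obj1), p32(obj1), signed(obj1), green(obj1).
Round 3: (xi) [signed(obj1), large(obj1) => wooden(obj1)]; (xiv) [green(obj1), red(obj1) => blue(obj1)]. Adds wooden(obj1), blue(obj1).
Round 4: (vii) [blue(obj1), metal(obj1) => approved(obj1)]. Adds approved(obj1).
Round 5: (x) [approved(obj1), wooden(obj1) => swims(obj1)]. Adds swims(obj1).
Round 6: (iv) [swims(obj1) => bird(obj1)]. Adds bird(obj1).
Closure: {active(obj1), approved(obj1), bird(obj1), blue(obj1), closed(obj1), cold(obj1), flagged(obj1), flies(obj1), green(obj1), has_feathers(obj1), hot(obj1), large(obj1), locked(obj1), mammal(obj1), metal(obj1), open(obj1), p32(obj1), penguin(obj1), ready(obj1), red(obj1), signed(obj1), stale(obj1), swims(obj1), valid(obj1), wooden(obj1)} — 25 facts.

25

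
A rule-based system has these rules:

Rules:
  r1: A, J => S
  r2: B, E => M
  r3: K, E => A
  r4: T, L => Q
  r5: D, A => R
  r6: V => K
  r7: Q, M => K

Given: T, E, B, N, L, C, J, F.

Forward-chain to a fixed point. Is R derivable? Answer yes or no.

no

Round 1: r2 [B, E => M]; r4 [T, L => Q]. Adds M, Q.
Round 2: r7 [Q, M => K]. Adds K.
Round 3: r3 [K, E => A]. Adds A.
Round 4: r1 [A, J => S]. Adds S.
Fixed point reached. R is concluded only by r5; r5 needs D (never derived).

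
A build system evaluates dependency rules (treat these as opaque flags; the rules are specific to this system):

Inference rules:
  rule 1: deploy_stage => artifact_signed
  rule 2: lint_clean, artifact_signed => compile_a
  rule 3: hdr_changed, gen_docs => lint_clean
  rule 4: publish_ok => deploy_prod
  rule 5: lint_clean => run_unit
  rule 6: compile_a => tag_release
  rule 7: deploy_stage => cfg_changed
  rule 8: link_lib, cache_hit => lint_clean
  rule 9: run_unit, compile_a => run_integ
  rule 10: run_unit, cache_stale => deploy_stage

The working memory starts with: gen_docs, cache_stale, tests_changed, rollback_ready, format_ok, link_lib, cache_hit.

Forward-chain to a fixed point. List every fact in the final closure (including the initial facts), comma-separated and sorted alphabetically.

Round 1 — rule 8, derive lint_clean.
Round 2 — rule 5, derive run_unit.
Round 3 — rule 10, derive deploy_stage.
Round 4 — rule 1, rule 7, derive artifact_signed, cfg_changed.
Round 5 — rule 2, derive compile_a.
Round 6 — rule 6, rule 9, derive tag_release, run_integ.

artifact_signed, cache_hit, cache_stale, cfg_changed, compile_a, deploy_stage, format_ok, gen_docs, link_lib, lint_clean, rollback_ready, run_integ, run_unit, tag_release, tests_changed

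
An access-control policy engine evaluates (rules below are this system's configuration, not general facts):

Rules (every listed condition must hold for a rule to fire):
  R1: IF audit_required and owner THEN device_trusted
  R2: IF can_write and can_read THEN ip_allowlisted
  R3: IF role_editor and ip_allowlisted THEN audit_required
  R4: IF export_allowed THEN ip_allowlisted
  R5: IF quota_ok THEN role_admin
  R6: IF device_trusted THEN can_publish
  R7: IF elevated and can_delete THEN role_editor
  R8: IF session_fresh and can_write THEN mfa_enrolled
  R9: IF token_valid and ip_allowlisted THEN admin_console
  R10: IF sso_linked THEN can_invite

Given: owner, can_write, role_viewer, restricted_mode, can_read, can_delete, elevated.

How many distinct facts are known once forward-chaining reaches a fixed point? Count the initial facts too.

12

Round 1 fires R2, R7, giving ip_allowlisted, role_editor.
Round 2 fires R3, giving audit_required.
Round 3 fires R1, giving device_trusted.
Round 4 fires R6, giving can_publish.
Closure: {audit_required, can_delete, can_publish, can_read, can_write, device_trusted, elevated, ip_allowlisted, owner, restricted_mode, role_editor, role_viewer} — 12 facts.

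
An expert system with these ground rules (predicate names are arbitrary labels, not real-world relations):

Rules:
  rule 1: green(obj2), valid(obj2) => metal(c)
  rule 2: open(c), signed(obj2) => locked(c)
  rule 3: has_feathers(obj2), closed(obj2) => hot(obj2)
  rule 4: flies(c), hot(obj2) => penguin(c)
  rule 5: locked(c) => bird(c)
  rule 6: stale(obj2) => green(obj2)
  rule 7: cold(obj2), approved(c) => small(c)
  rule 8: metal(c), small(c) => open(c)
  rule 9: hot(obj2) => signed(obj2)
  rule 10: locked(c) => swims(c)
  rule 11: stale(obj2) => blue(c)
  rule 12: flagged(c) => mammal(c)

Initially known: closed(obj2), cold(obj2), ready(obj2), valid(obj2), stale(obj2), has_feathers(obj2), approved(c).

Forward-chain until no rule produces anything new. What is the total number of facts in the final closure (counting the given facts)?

Round 1: rule 3 [has_feathers(obj2), closed(obj2) => hot(obj2)]; rule 6 [stale(obj2) => green(obj2)]; rule 7 [cold(obj2), approved(c) => small(c)]; rule 11 [stale(obj2) => blue(c)]. Adds hot(obj2), green(obj2), small(c), blue(c).
Round 2: rule 1 [green(obj2), valid(obj2) => metal(c)]; rule 9 [hot(obj2) => signed(obj2)]. Adds metal(c), signed(obj2).
Round 3: rule 8 [metal(c), small(c) => open(c)]. Adds open(c).
Round 4: rule 2 [open(c), signed(obj2) => locked(c)]. Adds locked(c).
Round 5: rule 5 [locked(c) => bird(c)]; rule 10 [locked(c) => swims(c)]. Adds bird(c), swims(c).
Closure: {approved(c), bird(c), blue(c), closed(obj2), cold(obj2), green(obj2), has_feathers(obj2), hot(obj2), locked(c), metal(c), open(c), ready(obj2), signed(obj2), small(c), stale(obj2), swims(c), valid(obj2)} — 17 facts.

17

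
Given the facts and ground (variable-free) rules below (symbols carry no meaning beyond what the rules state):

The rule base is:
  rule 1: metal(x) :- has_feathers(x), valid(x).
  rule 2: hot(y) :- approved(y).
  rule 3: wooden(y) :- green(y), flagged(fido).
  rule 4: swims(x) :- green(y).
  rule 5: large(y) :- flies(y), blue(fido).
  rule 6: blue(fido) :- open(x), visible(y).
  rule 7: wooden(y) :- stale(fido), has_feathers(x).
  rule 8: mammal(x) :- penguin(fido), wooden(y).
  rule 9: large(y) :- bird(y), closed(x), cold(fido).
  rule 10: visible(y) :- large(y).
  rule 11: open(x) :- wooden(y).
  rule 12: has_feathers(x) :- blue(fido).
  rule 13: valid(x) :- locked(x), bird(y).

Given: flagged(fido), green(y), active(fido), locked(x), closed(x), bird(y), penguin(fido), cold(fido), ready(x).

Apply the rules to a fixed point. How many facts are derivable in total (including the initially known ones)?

19

Round 1: rule 3 [wooden(y) :- green(y), flagged(fido).]; rule 4 [swims(x) :- green(y).]; rule 9 [large(y) :- bird(y), closed(x), cold(fido).]; rule 13 [valid(x) :- locked(x), bird(y).]. New: wooden(y), swims(x), large(y), valid(x).
Round 2: rule 8 [mammal(x) :- penguin(fido), wooden(y).]; rule 10 [visible(y) :- large(y).]; rule 11 [open(x) :- wooden(y).]. New: mammal(x), visible(y), open(x).
Round 3: rule 6 [blue(fido) :- open(x), visible(y).]. New: blue(fido).
Round 4: rule 12 [has_feathers(x) :- blue(fido).]. New: has_feathers(x).
Round 5: rule 1 [metal(x) :- has_feathers(x), valid(x).]. New: metal(x).
Closure: {active(fido), bird(y), blue(fido), closed(x), cold(fido), flagged(fido), green(y), has_feathers(x), large(y), locked(x), mammal(x), metal(x), open(x), penguin(fido), ready(x), swims(x), valid(x), visible(y), wooden(y)} — 19 facts.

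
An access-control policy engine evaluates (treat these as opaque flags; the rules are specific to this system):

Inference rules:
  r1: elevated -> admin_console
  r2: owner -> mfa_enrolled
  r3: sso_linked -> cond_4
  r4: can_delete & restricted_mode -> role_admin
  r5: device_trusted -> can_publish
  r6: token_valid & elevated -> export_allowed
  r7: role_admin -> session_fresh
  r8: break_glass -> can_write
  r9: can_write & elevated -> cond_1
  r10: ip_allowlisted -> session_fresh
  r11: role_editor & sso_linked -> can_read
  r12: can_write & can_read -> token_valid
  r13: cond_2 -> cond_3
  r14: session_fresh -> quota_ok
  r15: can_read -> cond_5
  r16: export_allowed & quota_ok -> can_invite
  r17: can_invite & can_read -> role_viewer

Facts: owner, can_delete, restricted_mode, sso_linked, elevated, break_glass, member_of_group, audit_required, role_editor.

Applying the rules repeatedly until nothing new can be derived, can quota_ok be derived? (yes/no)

yes

[1] r1 [elevated -> admin_console]; r2 [owner -> mfa_enrolled]; r3 [sso_linked -> cond_4]; r4 [can_delete & restricted_mode -> role_admin]; r8 [break_glass -> can_write]; r11 [role_editor & sso_linked -> can_read]. ⇒ new: admin_console, mfa_enrolled, cond_4, role_admin, can_write, can_read.
[2] r7 [role_admin -> session_fresh]; r9 [can_write & elevated -> cond_1]; r12 [can_write & can_read -> token_valid]; r15 [can_read -> cond_5]. ⇒ new: session_fresh, cond_1, token_valid, cond_5.
[3] r6 [token_valid & elevated -> export_allowed]; r14 [session_fresh -> quota_ok]. ⇒ new: export_allowed, quota_ok.
[4] r16 [export_allowed & quota_ok -> can_invite]. ⇒ new: can_invite.
[5] r17 [can_invite & can_read -> role_viewer]. ⇒ new: role_viewer.
quota_ok appears in round 3, so it is derivable.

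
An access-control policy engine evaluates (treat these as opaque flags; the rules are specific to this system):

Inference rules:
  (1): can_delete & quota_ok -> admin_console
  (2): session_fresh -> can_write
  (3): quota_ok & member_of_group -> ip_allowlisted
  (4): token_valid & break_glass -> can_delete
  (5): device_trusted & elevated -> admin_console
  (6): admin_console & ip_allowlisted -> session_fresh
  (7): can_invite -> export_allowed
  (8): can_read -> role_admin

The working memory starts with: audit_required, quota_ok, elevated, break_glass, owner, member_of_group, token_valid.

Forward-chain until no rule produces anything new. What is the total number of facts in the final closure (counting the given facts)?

Round 1: (3) [quota_ok & member_of_group -> ip_allowlisted]; (4) [token_valid & break_glass -> can_delete]. Adds ip_allowlisted, can_delete.
Round 2: (1) [can_delete & quota_ok -> admin_console]. Adds admin_console.
Round 3: (6) [admin_console & ip_allowlisted -> session_fresh]. Adds session_fresh.
Round 4: (2) [session_fresh -> can_write]. Adds can_write.
Closure: {admin_console, audit_required, break_glass, can_delete, can_write, elevated, ip_allowlisted, member_of_group, owner, quota_ok, session_fresh, token_valid} — 12 facts.

12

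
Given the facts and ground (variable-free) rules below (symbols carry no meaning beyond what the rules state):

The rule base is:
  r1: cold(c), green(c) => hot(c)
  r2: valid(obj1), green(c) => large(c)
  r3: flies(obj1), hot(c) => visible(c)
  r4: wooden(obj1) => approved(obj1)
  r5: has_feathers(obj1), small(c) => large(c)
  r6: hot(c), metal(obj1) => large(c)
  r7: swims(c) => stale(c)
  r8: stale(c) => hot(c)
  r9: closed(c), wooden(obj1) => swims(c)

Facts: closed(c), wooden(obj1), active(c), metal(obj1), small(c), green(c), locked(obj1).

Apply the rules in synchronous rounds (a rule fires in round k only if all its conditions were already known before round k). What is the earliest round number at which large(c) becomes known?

4

Round 1 — r4, r9, derive approved(obj1), swims(c).
Round 2 — r7, derive stale(c).
Round 3 — r8, derive hot(c).
Round 4 — r6, derive large(c).
large(c) first appears in round 4.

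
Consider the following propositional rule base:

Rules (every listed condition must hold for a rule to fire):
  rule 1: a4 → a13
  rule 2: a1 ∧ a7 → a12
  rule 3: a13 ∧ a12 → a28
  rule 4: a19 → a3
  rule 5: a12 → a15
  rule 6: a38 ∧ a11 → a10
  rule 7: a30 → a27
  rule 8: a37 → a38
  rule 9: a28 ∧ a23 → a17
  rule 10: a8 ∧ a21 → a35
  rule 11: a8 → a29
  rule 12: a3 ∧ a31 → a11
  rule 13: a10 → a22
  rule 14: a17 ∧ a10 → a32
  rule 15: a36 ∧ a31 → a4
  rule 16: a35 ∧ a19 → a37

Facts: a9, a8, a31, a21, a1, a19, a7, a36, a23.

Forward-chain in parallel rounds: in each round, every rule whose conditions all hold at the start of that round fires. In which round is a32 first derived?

5

Round 1 fires rule 2, rule 4, rule 10, rule 11, rule 15, giving a12, a3, a35, a29, a4.
Round 2 fires rule 1, rule 5, rule 12, rule 16, giving a13, a15, a11, a37.
Round 3 fires rule 3, rule 8, giving a28, a38.
Round 4 fires rule 6, rule 9, giving a10, a17.
Round 5 fires rule 13, rule 14, giving a22, a32.
a32 first appears in round 5.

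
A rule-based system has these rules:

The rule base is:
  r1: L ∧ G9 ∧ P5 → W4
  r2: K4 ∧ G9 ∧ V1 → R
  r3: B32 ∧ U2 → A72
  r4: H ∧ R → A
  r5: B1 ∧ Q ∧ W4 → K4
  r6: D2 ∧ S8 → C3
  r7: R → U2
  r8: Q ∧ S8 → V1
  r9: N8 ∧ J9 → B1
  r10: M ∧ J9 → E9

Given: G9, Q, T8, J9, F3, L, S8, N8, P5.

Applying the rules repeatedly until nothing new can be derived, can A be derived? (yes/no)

no

Round 1 — r1, r8, r9, derive W4, V1, B1.
Round 2 — r5, derive K4.
Round 3 — r2, derive R.
Round 4 — r7, derive U2.
Fixed point reached. A is concluded only by r4; r4 needs H (never derived).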